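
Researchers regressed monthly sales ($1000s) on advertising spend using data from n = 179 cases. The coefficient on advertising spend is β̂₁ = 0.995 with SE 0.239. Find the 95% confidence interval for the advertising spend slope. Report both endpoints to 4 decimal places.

df = n − 2 = 179 − 2 = 177.
t* = t_{0.025, 177} = 1.973457.
Margin = t* × SE = 1.973457 × 0.239 = 0.471656.
CI: 0.995 ± 0.471656 → (0.5233, 1.4667).
With 95% confidence, each one-unit increase in advertising spend is associated with a change of between 0.5233 and 1.4667 $1000s in monthly sales.

(0.5233, 1.4667)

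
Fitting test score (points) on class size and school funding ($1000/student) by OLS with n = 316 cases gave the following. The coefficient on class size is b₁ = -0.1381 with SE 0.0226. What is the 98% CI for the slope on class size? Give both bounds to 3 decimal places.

(-0.191, -0.085)

df = n − k − 1 = 316 − 2 − 1 = 313.
t* = t_{0.01, 313} = 2.33832.
Margin = t* × SE = 2.33832 × 0.0226 = 0.05285.
CI: -0.1381 ± 0.05285 → (-0.191, -0.085).
With 98% confidence, each one-unit increase in class size is associated with a change of between -0.191 and -0.085 points in test score, holding the other predictors fixed.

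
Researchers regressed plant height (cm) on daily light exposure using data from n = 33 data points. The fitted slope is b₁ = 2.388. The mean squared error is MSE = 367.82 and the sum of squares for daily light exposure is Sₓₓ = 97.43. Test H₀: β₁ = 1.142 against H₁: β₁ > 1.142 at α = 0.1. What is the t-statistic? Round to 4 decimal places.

t = 0.6413

SE(b₁) = √(MSE/Sₓₓ) = √(367.82/97.43) = 1.94299.
t = (2.388 − 1.142) / 1.94299 = 0.6413.
df = n − 2 = 31.
One-sided p ≈ 0.2630, which is ≥ 0.1, so fail to reject H₀.
The data do not give significant evidence that the true slope on daily light exposure exceeds 1.142 cm per unit.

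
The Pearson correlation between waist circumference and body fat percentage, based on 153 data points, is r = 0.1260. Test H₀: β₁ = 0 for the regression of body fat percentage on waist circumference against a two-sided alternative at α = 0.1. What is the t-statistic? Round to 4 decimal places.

t = 1.5608

t = r·√(n − 2)/√(1 − r²) = 0.1260·√151/√0.984124 = 1.5608.
df = n − 2 = 151.
Two-sided p ≈ 0.1207, which is ≥ 0.1, so fail to reject H₀.
The data do not give significant evidence of a linear association between waist circumference and body fat percentage.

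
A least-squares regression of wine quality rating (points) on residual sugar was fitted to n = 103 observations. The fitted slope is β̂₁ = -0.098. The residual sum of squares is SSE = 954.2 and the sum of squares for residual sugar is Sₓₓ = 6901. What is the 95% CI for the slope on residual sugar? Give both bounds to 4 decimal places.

MSE = SSE/(n − 2) = 954.2/101 = 9.44752.
SE(β̂₁) = √(MSE/Sₓₓ) = √(9.44752/6901) = 0.0370001.
df = n − 2 = 101.
t* = t_{0.025, 101} = 1.983731.
Margin = t* × SE = 1.983731 × 0.0370001 = 0.073398.
CI: -0.098 ± 0.073398 → (-0.1714, -0.0246).
With 95% confidence, each one-unit increase in residual sugar is associated with a change of between -0.1714 and -0.0246 points in wine quality rating.

(-0.1714, -0.0246)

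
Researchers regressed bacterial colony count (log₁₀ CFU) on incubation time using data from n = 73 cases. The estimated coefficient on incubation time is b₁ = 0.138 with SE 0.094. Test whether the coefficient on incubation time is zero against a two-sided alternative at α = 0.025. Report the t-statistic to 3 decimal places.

t = 1.468

H₀: β₁ = 0 vs H₁: β₁ ≠ 0.
t = (b₁ − β₁⁰)/SE = 0.138 / 0.094 = 1.468.
df = n − 2 = 73 − 2 = 71.
Two-sided p ≈ 0.1465, which is ≥ 0.025, so fail to reject H₀.
The data do not give significant evidence of an association between incubation time and bacterial colony count.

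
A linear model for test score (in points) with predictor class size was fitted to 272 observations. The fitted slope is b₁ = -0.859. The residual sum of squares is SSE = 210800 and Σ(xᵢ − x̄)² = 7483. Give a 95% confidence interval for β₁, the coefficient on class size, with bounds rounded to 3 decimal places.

MSE = SSE/(n − 2) = 210800/270 = 780.741.
SE(b₁) = √(MSE/Sₓₓ) = √(780.741/7483) = 0.32301.
df = n − 2 = 270.
t* = t_{0.025, 270} = 1.968789.
Margin = t* × SE = 1.968789 × 0.32301 = 0.63594.
CI: -0.859 ± 0.63594 → (-1.495, -0.223).
With 95% confidence, each one-unit increase in class size is associated with a change of between -1.495 and -0.223 points in test score.

(-1.495, -0.223)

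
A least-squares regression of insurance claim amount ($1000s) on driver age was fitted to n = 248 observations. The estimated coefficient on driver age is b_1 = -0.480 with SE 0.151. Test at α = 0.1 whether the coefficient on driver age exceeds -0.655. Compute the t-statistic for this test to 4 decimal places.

t = 1.1589

H₀: β₁ = -0.655 vs H₁: β₁ > -0.655.
t = (b_1 − β₁⁰)/SE = (-0.480 − (-0.655)) / 0.151 = 1.1589.
df = n − 2 = 248 − 2 = 246.
One-sided p ≈ 0.1238, which is ≥ 0.1, so fail to reject H₀.
The data do not give significant evidence that the true slope on driver age exceeds -0.655 $1000s per unit.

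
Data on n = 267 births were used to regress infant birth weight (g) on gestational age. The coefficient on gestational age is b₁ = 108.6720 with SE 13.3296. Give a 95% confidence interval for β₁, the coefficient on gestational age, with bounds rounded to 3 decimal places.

(82.427, 134.917)

df = n − 2 = 267 − 2 = 265.
t* = t_{0.025, 265} = 1.968956.
Margin = t* × SE = 1.968956 × 13.3296 = 26.24540.
CI: 108.6720 ± 26.24540 → (82.427, 134.917).
With 95% confidence, each one-unit increase in gestational age is associated with a change of between 82.427 and 134.917 g in infant birth weight.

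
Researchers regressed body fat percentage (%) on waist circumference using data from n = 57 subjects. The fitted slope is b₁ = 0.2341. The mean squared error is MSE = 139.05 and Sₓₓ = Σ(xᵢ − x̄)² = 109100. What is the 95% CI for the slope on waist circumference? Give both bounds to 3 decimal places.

(0.163, 0.306)

SE(b₁) = √(MSE/Sₓₓ) = √(139.05/109100) = 0.0357004.
df = n − 2 = 55.
t* = t_{0.025, 55} = 2.004045.
Margin = t* × SE = 2.004045 × 0.0357004 = 0.07155.
CI: 0.2341 ± 0.07155 → (0.163, 0.306).
With 95% confidence, each one-unit increase in waist circumference is associated with a change of between 0.163 and 0.306 % in body fat percentage.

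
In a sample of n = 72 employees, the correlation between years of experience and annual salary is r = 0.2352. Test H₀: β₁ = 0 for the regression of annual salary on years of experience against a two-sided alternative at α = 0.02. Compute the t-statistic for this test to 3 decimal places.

t = 2.025

t = r·√(n − 2)/√(1 − r²) = 0.2352·√70/√0.944681 = 2.025.
df = n − 2 = 70.
Two-sided p ≈ 0.0467, which is ≥ 0.02, so fail to reject H₀.
The data do not give significant evidence of a linear association between years of experience and annual salary.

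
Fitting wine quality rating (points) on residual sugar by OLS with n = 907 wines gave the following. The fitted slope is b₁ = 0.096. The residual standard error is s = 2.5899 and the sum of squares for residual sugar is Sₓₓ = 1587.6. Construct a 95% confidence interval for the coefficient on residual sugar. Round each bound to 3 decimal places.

(-0.032, 0.224)

SE(b₁) = s/√Sₓₓ = 2.5899/√1587.6 = 0.0649999.
df = n − 2 = 905.
t* = t_{0.025, 905} = 1.962589.
Margin = t* × SE = 1.962589 × 0.0649999 = 0.12757.
CI: 0.096 ± 0.12757 → (-0.032, 0.224).
With 95% confidence, each one-unit increase in residual sugar is associated with a change of between -0.032 and 0.224 points in wine quality rating.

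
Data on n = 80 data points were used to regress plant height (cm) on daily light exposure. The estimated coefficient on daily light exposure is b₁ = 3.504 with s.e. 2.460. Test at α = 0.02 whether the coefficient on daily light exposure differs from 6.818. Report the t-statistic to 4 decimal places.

H₀: β₁ = 6.818 vs H₁: β₁ ≠ 6.818.
t = (b₁ − β₁⁰)/SE = (3.504 − 6.818) / 2.460 = -1.3472.
df = n − 2 = 80 − 2 = 78.
Two-sided p ≈ 0.1818, which is ≥ 0.02, so fail to reject H₀.
The data are consistent with a true slope of 6.818 cm per unit of daily light exposure.

t = -1.3472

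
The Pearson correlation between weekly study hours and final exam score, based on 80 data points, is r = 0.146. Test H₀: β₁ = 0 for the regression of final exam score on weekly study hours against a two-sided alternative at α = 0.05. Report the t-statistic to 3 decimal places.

t = 1.303

t = r·√(n − 2)/√(1 − r²) = 0.146·√78/√0.978684 = 1.303.
df = n − 2 = 78.
Two-sided p ≈ 0.1963, which is ≥ 0.05, so fail to reject H₀.
The data do not give significant evidence of a linear association between weekly study hours and final exam score.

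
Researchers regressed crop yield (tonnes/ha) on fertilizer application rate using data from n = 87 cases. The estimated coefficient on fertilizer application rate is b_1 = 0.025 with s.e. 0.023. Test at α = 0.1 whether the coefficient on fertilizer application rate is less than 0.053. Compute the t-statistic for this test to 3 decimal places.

t = -1.217

H₀: β₁ = 0.053 vs H₁: β₁ < 0.053.
t = (b_1 − β₁⁰)/SE = (0.025 − 0.053) / 0.023 = -1.217.
df = n − 2 = 87 − 2 = 85.
One-sided p ≈ 0.1134, which is ≥ 0.1, so fail to reject H₀.
The data do not give significant evidence that the true slope on fertilizer application rate is below 0.053 tonnes/ha per unit.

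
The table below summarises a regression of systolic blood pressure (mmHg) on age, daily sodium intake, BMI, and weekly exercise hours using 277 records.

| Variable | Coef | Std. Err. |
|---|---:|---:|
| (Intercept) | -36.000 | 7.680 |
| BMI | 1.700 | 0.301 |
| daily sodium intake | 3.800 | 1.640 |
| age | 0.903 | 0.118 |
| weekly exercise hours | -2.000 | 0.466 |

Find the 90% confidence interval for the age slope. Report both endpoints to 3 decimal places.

Read off: b = 0.903, SE = 0.118 for age.
df = n − k − 1 = 277 − 4 − 1 = 272.
t* = t_{0.05, 272} = 1.650475.
Margin = t* × SE = 1.650475 × 0.118 = 0.19476.
CI: 0.903 ± 0.19476 → (0.708, 1.098).

(0.708, 1.098)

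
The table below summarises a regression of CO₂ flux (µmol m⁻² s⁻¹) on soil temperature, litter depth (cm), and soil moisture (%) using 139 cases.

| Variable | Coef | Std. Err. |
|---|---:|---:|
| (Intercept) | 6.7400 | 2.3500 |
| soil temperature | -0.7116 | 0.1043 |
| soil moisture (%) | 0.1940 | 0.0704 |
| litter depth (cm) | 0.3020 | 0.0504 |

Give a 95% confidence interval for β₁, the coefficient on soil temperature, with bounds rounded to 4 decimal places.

Read off: b = -0.7116, SE = 0.1043 for soil temperature.
df = n − k − 1 = 139 − 3 − 1 = 135.
t* = t_{0.025, 135} = 1.977692.
Margin = t* × SE = 1.977692 × 0.1043 = 0.206273.
CI: -0.7116 ± 0.206273 → (-0.9179, -0.5053).

(-0.9179, -0.5053)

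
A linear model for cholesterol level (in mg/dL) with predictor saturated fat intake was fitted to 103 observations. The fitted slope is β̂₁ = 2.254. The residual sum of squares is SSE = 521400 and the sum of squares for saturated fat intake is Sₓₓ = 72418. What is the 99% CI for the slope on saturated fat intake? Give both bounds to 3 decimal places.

MSE = SSE/(n − 2) = 521400/101 = 5162.38.
SE(β̂₁) = √(MSE/Sₓₓ) = √(5162.38/72418) = 0.266994.
df = n − 2 = 101.
t* = t_{0.005, 101} = 2.625386.
Margin = t* × SE = 2.625386 × 0.266994 = 0.70096.
CI: 2.254 ± 0.70096 → (1.553, 2.955).
With 99% confidence, each one-unit increase in saturated fat intake is associated with a change of between 1.553 and 2.955 mg/dL in cholesterol level.

(1.553, 2.955)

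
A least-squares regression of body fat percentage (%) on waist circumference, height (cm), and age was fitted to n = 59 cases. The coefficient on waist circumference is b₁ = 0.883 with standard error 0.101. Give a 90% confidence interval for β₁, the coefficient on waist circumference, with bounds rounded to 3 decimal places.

(0.714, 1.052)

df = n − k − 1 = 59 − 3 − 1 = 55.
t* = t_{0.05, 55} = 1.673034.
Margin = t* × SE = 1.673034 × 0.101 = 0.16898.
CI: 0.883 ± 0.16898 → (0.714, 1.052).
With 90% confidence, each one-unit increase in waist circumference is associated with a change of between 0.714 and 1.052 % in body fat percentage, holding the other predictors fixed.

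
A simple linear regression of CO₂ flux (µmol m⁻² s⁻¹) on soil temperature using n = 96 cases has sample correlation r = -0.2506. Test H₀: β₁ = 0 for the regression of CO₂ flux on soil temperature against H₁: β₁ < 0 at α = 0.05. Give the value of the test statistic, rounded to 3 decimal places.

t = r·√(n − 2)/√(1 − r²) = -0.2506·√94/√0.9372 = -2.510.
df = n − 2 = 94.
One-sided p ≈ 0.0069, which is < 0.05, so reject H₀.
There is evidence of a linear association between soil temperature and CO₂ flux.

t = -2.510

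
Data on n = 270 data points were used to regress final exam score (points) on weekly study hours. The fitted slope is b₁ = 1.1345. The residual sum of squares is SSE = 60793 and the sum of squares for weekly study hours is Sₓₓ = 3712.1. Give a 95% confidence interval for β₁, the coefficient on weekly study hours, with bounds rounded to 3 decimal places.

(0.648, 1.621)

MSE = SSE/(n − 2) = 60793/268 = 226.84.
SE(b₁) = √(MSE/Sₓₓ) = √(226.84/3712.1) = 0.247201.
df = n − 2 = 268.
t* = t_{0.025, 268} = 1.968855.
Margin = t* × SE = 1.968855 × 0.247201 = 0.48670.
CI: 1.1345 ± 0.48670 → (0.648, 1.621).
With 95% confidence, each one-unit increase in weekly study hours is associated with a change of between 0.648 and 1.621 points in final exam score.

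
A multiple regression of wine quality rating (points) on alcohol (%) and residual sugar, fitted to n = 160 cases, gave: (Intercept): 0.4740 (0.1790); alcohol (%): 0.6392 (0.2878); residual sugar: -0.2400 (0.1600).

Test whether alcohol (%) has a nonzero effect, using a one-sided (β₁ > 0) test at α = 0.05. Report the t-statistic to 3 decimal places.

Read off: b = 0.6392, SE = 0.2878 for alcohol (%).
H₀: β₁ = 0 vs H₁: β₁ > 0.
t = 0.6392 / 0.2878 = 2.221.
df = n − k − 1 = 160 − 2 − 1 = 157.
One-sided p ≈ 0.0139, which is < 0.05, so reject H₀.
There is evidence that the true slope on alcohol (%) is positive, holding the other predictors fixed.

t = 2.221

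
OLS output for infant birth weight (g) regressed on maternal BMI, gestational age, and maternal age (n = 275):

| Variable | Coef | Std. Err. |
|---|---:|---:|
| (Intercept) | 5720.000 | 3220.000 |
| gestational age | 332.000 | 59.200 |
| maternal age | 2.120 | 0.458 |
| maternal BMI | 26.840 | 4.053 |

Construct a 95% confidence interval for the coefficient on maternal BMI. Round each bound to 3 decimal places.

(18.861, 34.819)

Read off: b = 26.840, SE = 4.053 for maternal BMI.
df = n − k − 1 = 275 − 3 − 1 = 271.
t* = t_{0.025, 271} = 1.968756.
Margin = t* × SE = 1.968756 × 4.053 = 7.97937.
CI: 26.840 ± 7.97937 → (18.861, 34.819).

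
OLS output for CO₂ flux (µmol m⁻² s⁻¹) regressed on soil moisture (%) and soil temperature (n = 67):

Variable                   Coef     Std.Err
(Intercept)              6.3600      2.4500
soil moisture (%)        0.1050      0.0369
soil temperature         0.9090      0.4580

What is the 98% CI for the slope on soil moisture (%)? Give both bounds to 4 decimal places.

Read off: b = 0.1050, SE = 0.0369 for soil moisture (%).
df = n − k − 1 = 67 − 2 − 1 = 64.
t* = t_{0.01, 64} = 2.386037.
Margin = t* × SE = 2.386037 × 0.0369 = 0.088045.
CI: 0.1050 ± 0.088045 → (0.0170, 0.1930).

(0.0170, 0.1930)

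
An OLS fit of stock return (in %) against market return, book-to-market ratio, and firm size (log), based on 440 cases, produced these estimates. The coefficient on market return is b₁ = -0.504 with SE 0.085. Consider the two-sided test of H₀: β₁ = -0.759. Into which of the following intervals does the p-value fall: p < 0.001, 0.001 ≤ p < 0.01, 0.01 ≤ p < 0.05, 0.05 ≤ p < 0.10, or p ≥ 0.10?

0.001 ≤ p < 0.01

t = (-0.504 − (-0.759)) / 0.085 = 3.000.
df = n − k − 1 = 440 − 3 − 1 = 436.
Two-sided p = 2·P(T_{436} > |t|) ≈ 0.0029.
So 0.001 ≤ p < 0.01.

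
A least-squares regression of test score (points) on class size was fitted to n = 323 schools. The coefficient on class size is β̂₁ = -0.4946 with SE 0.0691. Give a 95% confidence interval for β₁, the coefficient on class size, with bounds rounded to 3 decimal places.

df = n − 2 = 323 − 2 = 321.
t* = t_{0.025, 321} = 1.967382.
Margin = t* × SE = 1.967382 × 0.0691 = 0.13595.
CI: -0.4946 ± 0.13595 → (-0.631, -0.359).
With 95% confidence, each one-unit increase in class size is associated with a change of between -0.631 and -0.359 points in test score.

(-0.631, -0.359)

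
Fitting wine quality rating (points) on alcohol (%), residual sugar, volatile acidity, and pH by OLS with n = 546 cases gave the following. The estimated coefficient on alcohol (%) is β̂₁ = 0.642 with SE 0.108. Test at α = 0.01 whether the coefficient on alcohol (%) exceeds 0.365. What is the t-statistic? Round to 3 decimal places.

t = 2.565

H₀: β₁ = 0.365 vs H₁: β₁ > 0.365.
t = (β̂₁ − β₁⁰)/SE = (0.642 − 0.365) / 0.108 = 2.565.
df = n − k − 1 = 546 − 4 − 1 = 541.
One-sided p ≈ 0.0053, which is < 0.01, so reject H₀.
There is evidence that the true slope on alcohol (%) exceeds 0.365 points per unit, holding the other predictors fixed.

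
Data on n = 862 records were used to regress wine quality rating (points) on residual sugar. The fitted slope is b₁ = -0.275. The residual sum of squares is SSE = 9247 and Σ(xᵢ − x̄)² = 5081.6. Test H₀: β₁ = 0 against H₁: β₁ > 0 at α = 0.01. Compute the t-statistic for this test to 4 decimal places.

t = -5.9784

MSE = SSE/(n − 2) = 9247/860 = 10.7523.
SE(b₁) = √(MSE/Sₓₓ) = √(10.7523/5081.6) = 0.0459993.
t = -0.275 / 0.0459993 = -5.9784.
df = n − 2 = 860.
One-sided p ≈ 1.0000, which is ≥ 0.01, so fail to reject H₀.
The data do not give significant evidence that the true slope on residual sugar is positive.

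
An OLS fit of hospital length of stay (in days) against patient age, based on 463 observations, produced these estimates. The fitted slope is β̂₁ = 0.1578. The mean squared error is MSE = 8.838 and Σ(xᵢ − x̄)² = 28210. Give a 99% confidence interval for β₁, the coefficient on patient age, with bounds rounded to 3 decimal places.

SE(β̂₁) = √(MSE/Sₓₓ) = √(8.838/28210) = 0.0177001.
df = n − 2 = 461.
t* = t_{0.005, 461} = 2.586536.
Margin = t* × SE = 2.586536 × 0.0177001 = 0.04578.
CI: 0.1578 ± 0.04578 → (0.112, 0.204).
With 99% confidence, each one-unit increase in patient age is associated with a change of between 0.112 and 0.204 days in hospital length of stay.

(0.112, 0.204)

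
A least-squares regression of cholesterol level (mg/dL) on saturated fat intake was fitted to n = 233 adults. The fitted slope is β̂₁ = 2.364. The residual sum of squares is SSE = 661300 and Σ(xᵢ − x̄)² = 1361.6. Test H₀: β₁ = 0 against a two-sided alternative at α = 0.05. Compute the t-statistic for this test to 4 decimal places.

t = 1.6303

MSE = SSE/(n − 2) = 661300/231 = 2862.77.
SE(β̂₁) = √(MSE/Sₓₓ) = √(2862.77/1361.6) = 1.45.
t = 2.364 / 1.45 = 1.6303.
df = n − 2 = 231.
Two-sided p ≈ 0.1044, which is ≥ 0.05, so fail to reject H₀.
The data do not give significant evidence of an association between saturated fat intake and cholesterol level.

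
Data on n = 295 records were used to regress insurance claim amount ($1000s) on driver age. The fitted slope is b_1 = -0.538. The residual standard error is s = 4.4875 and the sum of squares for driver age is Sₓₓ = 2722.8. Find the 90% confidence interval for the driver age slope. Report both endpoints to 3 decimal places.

(-0.680, -0.396)

SE(b_1) = s/√Sₓₓ = 4.4875/√2722.8 = 0.0859996.
df = n − 2 = 293.
t* = t_{0.05, 293} = 1.650071.
Margin = t* × SE = 1.650071 × 0.0859996 = 0.14191.
CI: -0.538 ± 0.14191 → (-0.680, -0.396).
With 90% confidence, each one-unit increase in driver age is associated with a change of between -0.680 and -0.396 $1000s in insurance claim amount.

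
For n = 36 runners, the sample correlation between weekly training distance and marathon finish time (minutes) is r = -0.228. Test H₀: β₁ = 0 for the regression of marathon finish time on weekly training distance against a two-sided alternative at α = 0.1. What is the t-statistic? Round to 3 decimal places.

t = -1.365

t = r·√(n − 2)/√(1 − r²) = -0.228·√34/√0.948016 = -1.365.
df = n − 2 = 34.
Two-sided p ≈ 0.1811, which is ≥ 0.1, so fail to reject H₀.
The data do not give significant evidence of a linear association between weekly training distance and marathon finish time.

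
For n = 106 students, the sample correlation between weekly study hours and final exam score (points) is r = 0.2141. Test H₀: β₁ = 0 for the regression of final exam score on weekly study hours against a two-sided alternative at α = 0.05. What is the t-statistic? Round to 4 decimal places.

t = 2.2352

t = r·√(n − 2)/√(1 − r²) = 0.2141·√104/√0.954161 = 2.2352.
df = n − 2 = 104.
Two-sided p ≈ 0.0275, which is < 0.05, so reject H₀.
There is evidence of a linear association between weekly study hours and final exam score.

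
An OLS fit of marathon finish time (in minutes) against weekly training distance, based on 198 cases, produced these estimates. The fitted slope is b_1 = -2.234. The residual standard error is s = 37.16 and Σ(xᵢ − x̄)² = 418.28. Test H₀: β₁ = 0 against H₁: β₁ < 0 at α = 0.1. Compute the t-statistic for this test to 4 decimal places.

SE(b_1) = s/√Sₓₓ = 37.16/√418.28 = 1.81695.
t = -2.234 / 1.81695 = -1.2295.
df = n − 2 = 196.
One-sided p ≈ 0.1102, which is ≥ 0.1, so fail to reject H₀.
The data do not give significant evidence that the true slope on weekly training distance is negative.

t = -1.2295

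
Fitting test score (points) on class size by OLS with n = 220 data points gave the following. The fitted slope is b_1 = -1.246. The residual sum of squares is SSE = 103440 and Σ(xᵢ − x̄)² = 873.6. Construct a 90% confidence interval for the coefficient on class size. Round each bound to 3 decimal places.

(-2.463, -0.029)

MSE = SSE/(n − 2) = 103440/218 = 474.495.
SE(b_1) = √(MSE/Sₓₓ) = √(474.495/873.6) = 0.736987.
df = n − 2 = 218.
t* = t_{0.05, 218} = 1.651873.
Margin = t* × SE = 1.651873 × 0.736987 = 1.21741.
CI: -1.246 ± 1.21741 → (-2.463, -0.029).
With 90% confidence, each one-unit increase in class size is associated with a change of between -2.463 and -0.029 points in test score.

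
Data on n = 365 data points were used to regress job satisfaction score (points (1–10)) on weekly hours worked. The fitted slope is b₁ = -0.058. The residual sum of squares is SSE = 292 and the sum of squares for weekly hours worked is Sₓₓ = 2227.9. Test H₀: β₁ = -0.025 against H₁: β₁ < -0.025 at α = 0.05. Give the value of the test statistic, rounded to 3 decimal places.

MSE = SSE/(n − 2) = 292/363 = 0.804408.
SE(b₁) = √(MSE/Sₓₓ) = √(0.804408/2227.9) = 0.0190016.
t = (-0.058 − (-0.025)) / 0.0190016 = -1.737.
df = n − 2 = 363.
One-sided p ≈ 0.0416, which is < 0.05, so reject H₀.
There is evidence that the true slope on weekly hours worked is below -0.025 points (1–10) per unit.

t = -1.737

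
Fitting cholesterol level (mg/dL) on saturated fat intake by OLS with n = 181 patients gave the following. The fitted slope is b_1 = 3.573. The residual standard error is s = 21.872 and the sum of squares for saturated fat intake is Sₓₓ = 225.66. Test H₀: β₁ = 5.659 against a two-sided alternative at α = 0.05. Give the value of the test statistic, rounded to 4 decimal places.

t = -1.4327

SE(b_1) = s/√Sₓₓ = 21.872/√225.66 = 1.456.
t = (3.573 − 5.659) / 1.456 = -1.4327.
df = n − 2 = 179.
Two-sided p ≈ 0.1537, which is ≥ 0.05, so fail to reject H₀.
The data are consistent with a true slope of 5.659 mg/dL per unit of saturated fat intake.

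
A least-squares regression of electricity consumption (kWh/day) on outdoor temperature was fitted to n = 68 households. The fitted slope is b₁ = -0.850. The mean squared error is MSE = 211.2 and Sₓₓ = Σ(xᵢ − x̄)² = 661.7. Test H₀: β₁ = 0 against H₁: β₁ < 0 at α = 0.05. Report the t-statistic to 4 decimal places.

SE(b₁) = √(MSE/Sₓₓ) = √(211.2/661.7) = 0.564958.
t = -0.850 / 0.564958 = -1.5045.
df = n − 2 = 66.
One-sided p ≈ 0.0686, which is ≥ 0.05, so fail to reject H₀.
The data do not give significant evidence that the true slope on outdoor temperature is negative.

t = -1.5045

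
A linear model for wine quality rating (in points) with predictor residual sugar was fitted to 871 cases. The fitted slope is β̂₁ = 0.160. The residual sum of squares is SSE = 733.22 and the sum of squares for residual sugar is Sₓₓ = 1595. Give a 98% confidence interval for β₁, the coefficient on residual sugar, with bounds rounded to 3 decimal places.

(0.106, 0.214)

MSE = SSE/(n − 2) = 733.22/869 = 0.843751.
SE(β̂₁) = √(MSE/Sₓₓ) = √(0.843751/1595) = 0.023.
df = n − 2 = 869.
t* = t_{0.01, 869} = 2.330647.
Margin = t* × SE = 2.330647 × 0.023 = 0.05360.
CI: 0.160 ± 0.05360 → (0.106, 0.214).
With 98% confidence, each one-unit increase in residual sugar is associated with a change of between 0.106 and 0.214 points in wine quality rating.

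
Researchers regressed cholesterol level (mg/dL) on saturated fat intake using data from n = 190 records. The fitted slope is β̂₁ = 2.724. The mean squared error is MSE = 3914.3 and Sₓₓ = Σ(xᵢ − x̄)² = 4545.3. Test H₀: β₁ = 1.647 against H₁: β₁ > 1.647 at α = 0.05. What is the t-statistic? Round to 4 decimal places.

SE(β̂₁) = √(MSE/Sₓₓ) = √(3914.3/4545.3) = 0.927995.
t = (2.724 − 1.647) / 0.927995 = 1.1606.
df = n − 2 = 188.
One-sided p ≈ 0.1236, which is ≥ 0.05, so fail to reject H₀.
The data do not give significant evidence that the true slope on saturated fat intake exceeds 1.647 mg/dL per unit.

t = 1.1606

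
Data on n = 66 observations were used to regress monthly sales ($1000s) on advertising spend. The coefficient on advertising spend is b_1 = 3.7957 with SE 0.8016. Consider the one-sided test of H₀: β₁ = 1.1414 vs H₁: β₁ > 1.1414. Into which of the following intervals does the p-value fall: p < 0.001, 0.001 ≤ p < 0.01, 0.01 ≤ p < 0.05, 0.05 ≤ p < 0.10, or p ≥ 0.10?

t = (3.7957 − 1.1414) / 0.8016 = 3.311.
df = n − 2 = 66 − 2 = 64.
One-sided p = P(T_{64} > t) ≈ 0.0008.
So p < 0.001.

p < 0.001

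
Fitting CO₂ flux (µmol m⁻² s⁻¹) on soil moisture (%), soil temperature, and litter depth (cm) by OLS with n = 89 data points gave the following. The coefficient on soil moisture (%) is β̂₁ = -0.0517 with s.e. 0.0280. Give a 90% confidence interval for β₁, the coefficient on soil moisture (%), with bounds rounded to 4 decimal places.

(-0.0983, -0.0051)

df = n − k − 1 = 89 − 3 − 1 = 85.
t* = t_{0.05, 85} = 1.662978.
Margin = t* × SE = 1.662978 × 0.0280 = 0.046563.
CI: -0.0517 ± 0.046563 → (-0.0983, -0.0051).
With 90% confidence, each one-unit increase in soil moisture (%) is associated with a change of between -0.0983 and -0.0051 µmol m⁻² s⁻¹ in CO₂ flux, holding the other predictors fixed.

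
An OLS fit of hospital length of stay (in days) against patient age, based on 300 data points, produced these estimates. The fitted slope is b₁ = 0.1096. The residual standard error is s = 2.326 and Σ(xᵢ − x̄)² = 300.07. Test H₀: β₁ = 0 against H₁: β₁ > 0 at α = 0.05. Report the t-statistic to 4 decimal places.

t = 0.8162

SE(b₁) = s/√Sₓₓ = 2.326/√300.07 = 0.134276.
t = 0.1096 / 0.134276 = 0.8162.
df = n − 2 = 298.
One-sided p ≈ 0.2075, which is ≥ 0.05, so fail to reject H₀.
The data do not give significant evidence that the true slope on patient age is positive.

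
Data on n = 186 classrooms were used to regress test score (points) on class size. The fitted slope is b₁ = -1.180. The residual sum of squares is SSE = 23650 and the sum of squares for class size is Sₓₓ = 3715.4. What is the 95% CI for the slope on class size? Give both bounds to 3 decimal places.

MSE = SSE/(n − 2) = 23650/184 = 128.533.
SE(b₁) = √(MSE/Sₓₓ) = √(128.533/3715.4) = 0.185996.
df = n − 2 = 184.
t* = t_{0.025, 184} = 1.972941.
Margin = t* × SE = 1.972941 × 0.185996 = 0.36696.
CI: -1.180 ± 0.36696 → (-1.547, -0.813).
With 95% confidence, each one-unit increase in class size is associated with a change of between -1.547 and -0.813 points in test score.

(-1.547, -0.813)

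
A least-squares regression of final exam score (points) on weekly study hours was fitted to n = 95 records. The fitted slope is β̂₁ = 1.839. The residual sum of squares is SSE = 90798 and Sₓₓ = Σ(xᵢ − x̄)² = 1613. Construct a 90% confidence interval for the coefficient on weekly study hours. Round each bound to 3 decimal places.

(0.546, 3.132)

MSE = SSE/(n − 2) = 90798/93 = 976.323.
SE(β̂₁) = √(MSE/Sₓₓ) = √(976.323/1613) = 0.778.
df = n − 2 = 93.
t* = t_{0.05, 93} = 1.661404.
Margin = t* × SE = 1.661404 × 0.778 = 1.29257.
CI: 1.839 ± 1.29257 → (0.546, 3.132).
With 90% confidence, each one-unit increase in weekly study hours is associated with a change of between 0.546 and 3.132 points in final exam score.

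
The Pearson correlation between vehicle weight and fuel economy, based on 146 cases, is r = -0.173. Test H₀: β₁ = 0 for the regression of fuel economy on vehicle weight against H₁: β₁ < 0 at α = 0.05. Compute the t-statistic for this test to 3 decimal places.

t = r·√(n − 2)/√(1 − r²) = -0.173·√144/√0.970071 = -2.108.
df = n − 2 = 144.
One-sided p ≈ 0.0184, which is < 0.05, so reject H₀.
There is evidence of a linear association between vehicle weight and fuel economy.

t = -2.108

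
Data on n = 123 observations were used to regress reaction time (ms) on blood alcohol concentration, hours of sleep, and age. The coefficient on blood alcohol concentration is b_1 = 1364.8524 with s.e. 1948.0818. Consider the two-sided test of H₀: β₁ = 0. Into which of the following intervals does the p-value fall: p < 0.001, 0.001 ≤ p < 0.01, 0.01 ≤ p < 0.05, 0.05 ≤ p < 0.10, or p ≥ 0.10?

t = 1364.8524 / 1948.0818 = 0.701.
df = n − k − 1 = 123 − 3 − 1 = 119.
Two-sided p = 2·P(T_{119} > |t|) ≈ 0.4849.
So p ≥ 0.10.

p ≥ 0.10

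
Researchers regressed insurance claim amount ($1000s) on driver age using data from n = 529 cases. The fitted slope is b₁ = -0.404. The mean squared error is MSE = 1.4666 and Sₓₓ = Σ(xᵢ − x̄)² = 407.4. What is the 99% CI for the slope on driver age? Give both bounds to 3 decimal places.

SE(b₁) = √(MSE/Sₓₓ) = √(1.4666/407.4) = 0.0599992.
df = n − 2 = 527.
t* = t_{0.005, 527} = 2.585191.
Margin = t* × SE = 2.585191 × 0.0599992 = 0.15511.
CI: -0.404 ± 0.15511 → (-0.559, -0.249).
With 99% confidence, each one-unit increase in driver age is associated with a change of between -0.559 and -0.249 $1000s in insurance claim amount.

(-0.559, -0.249)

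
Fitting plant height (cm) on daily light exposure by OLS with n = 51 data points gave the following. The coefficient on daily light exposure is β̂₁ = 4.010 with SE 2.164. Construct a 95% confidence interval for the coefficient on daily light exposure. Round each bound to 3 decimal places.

(-0.339, 8.359)

df = n − 2 = 51 − 2 = 49.
t* = t_{0.025, 49} = 2.009575.
Margin = t* × SE = 2.009575 × 2.164 = 4.34872.
CI: 4.010 ± 4.34872 → (-0.339, 8.359).
With 95% confidence, each one-unit increase in daily light exposure is associated with a change of between -0.339 and 8.359 cm in plant height.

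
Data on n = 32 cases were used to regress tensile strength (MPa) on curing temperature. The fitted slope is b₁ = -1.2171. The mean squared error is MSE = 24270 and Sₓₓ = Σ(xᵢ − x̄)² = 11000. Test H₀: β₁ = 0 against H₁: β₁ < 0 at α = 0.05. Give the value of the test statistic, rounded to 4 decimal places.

t = -0.8194

SE(b₁) = √(MSE/Sₓₓ) = √(24270/11000) = 1.48538.
t = -1.2171 / 1.48538 = -0.8194.
df = n − 2 = 30.
One-sided p ≈ 0.2095, which is ≥ 0.05, so fail to reject H₀.
The data do not give significant evidence that the true slope on curing temperature is negative.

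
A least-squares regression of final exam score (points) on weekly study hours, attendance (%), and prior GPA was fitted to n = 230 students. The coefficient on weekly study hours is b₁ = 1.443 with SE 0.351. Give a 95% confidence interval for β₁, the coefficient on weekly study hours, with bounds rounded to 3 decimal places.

(0.751, 2.135)

df = n − k − 1 = 230 − 3 − 1 = 226.
t* = t_{0.025, 226} = 1.970516.
Margin = t* × SE = 1.970516 × 0.351 = 0.69165.
CI: 1.443 ± 0.69165 → (0.751, 2.135).
With 95% confidence, each one-unit increase in weekly study hours is associated with a change of between 0.751 and 2.135 points in final exam score, holding the other predictors fixed.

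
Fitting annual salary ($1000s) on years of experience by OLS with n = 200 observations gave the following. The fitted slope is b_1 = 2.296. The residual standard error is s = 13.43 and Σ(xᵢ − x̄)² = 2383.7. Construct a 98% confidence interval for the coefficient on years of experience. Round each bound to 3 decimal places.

SE(b_1) = s/√Sₓₓ = 13.43/√2383.7 = 0.275074.
df = n − 2 = 198.
t* = t_{0.01, 198} = 2.345328.
Margin = t* × SE = 2.345328 × 0.275074 = 0.64514.
CI: 2.296 ± 0.64514 → (1.651, 2.941).
With 98% confidence, each one-unit increase in years of experience is associated with a change of between 1.651 and 2.941 $1000s in annual salary.

(1.651, 2.941)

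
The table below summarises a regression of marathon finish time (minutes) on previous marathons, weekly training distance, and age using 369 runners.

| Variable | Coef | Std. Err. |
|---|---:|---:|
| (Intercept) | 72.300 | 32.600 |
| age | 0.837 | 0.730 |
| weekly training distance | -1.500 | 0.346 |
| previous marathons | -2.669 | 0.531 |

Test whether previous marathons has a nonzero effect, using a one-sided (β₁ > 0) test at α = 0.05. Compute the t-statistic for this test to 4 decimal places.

Read off: b = -2.669, SE = 0.531 for previous marathons.
H₀: β₁ = 0 vs H₁: β₁ > 0.
t = -2.669 / 0.531 = -5.0264.
df = n − k − 1 = 369 − 3 − 1 = 365.
One-sided p ≈ 1.0000, which is ≥ 0.05, so fail to reject H₀.
The data do not give significant evidence that the true slope on previous marathons is positive, holding the other predictors fixed.

t = -5.0264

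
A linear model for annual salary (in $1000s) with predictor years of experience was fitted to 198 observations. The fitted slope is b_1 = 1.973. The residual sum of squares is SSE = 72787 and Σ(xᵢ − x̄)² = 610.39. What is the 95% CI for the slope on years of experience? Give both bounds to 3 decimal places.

MSE = SSE/(n − 2) = 72787/196 = 371.362.
SE(b_1) = √(MSE/Sₓₓ) = √(371.362/610.39) = 0.780001.
df = n − 2 = 196.
t* = t_{0.025, 196} = 1.972141.
Margin = t* × SE = 1.972141 × 0.780001 = 1.53827.
CI: 1.973 ± 1.53827 → (0.435, 3.511).
With 95% confidence, each one-unit increase in years of experience is associated with a change of between 0.435 and 3.511 $1000s in annual salary.

(0.435, 3.511)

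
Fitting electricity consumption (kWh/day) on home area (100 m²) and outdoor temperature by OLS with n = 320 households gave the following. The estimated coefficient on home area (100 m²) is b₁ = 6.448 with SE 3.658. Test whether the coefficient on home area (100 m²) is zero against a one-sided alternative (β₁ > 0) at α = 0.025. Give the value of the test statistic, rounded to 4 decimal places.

H₀: β₁ = 0 vs H₁: β₁ > 0.
t = (b₁ − β₁⁰)/SE = 6.448 / 3.658 = 1.7627.
df = n − k − 1 = 320 − 2 − 1 = 317.
One-sided p ≈ 0.0395, which is ≥ 0.025, so fail to reject H₀.
The data do not give significant evidence that the true slope on home area (100 m²) is positive, holding the other predictors fixed.

t = 1.7627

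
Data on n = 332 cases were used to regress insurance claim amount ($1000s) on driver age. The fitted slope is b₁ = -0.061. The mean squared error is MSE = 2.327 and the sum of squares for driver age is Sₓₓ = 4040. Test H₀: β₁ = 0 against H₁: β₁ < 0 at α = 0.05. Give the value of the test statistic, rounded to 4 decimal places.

SE(b₁) = √(MSE/Sₓₓ) = √(2.327/4040) = 0.0239998.
t = -0.061 / 0.0239998 = -2.5417.
df = n − 2 = 330.
One-sided p ≈ 0.0057, which is < 0.05, so reject H₀.
There is evidence that the true slope on driver age is negative.

t = -2.5417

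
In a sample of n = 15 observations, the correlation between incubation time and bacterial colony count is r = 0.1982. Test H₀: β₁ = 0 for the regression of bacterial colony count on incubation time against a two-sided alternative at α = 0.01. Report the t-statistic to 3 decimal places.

t = r·√(n − 2)/√(1 − r²) = 0.1982·√13/√0.960717 = 0.729.
df = n − 2 = 13.
Two-sided p ≈ 0.4789, which is ≥ 0.01, so fail to reject H₀.
The data do not give significant evidence of a linear association between incubation time and bacterial colony count.

t = 0.729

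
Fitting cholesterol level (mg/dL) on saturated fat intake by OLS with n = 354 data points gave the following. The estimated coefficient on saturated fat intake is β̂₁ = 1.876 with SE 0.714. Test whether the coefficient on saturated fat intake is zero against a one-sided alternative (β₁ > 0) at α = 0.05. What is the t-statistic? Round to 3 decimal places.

t = 2.627

H₀: β₁ = 0 vs H₁: β₁ > 0.
t = (β̂₁ − β₁⁰)/SE = 1.876 / 0.714 = 2.627.
df = n − 2 = 354 − 2 = 352.
One-sided p ≈ 0.0045, which is < 0.05, so reject H₀.
There is evidence that the true slope on saturated fat intake is positive.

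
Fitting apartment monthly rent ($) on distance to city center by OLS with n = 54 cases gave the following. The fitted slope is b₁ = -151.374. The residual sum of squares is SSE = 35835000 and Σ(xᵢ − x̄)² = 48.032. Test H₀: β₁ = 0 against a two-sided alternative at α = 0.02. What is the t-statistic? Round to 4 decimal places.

t = -1.2638

MSE = SSE/(n − 2) = 35835000/52 = 689135.
SE(b₁) = √(MSE/Sₓₓ) = √(689135/48.032) = 119.781.
t = -151.374 / 119.781 = -1.2638.
df = n − 2 = 52.
Two-sided p ≈ 0.2120, which is ≥ 0.02, so fail to reject H₀.
The data do not give significant evidence of an association between distance to city center and apartment monthly rent.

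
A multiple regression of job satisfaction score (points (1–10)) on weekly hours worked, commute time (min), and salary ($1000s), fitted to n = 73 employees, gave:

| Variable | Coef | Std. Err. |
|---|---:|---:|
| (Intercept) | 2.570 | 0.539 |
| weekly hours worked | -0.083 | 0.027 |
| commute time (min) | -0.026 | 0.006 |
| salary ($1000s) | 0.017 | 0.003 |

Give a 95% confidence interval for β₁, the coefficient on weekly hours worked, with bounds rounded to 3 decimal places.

Read off: b = -0.083, SE = 0.027 for weekly hours worked.
df = n − k − 1 = 73 − 3 − 1 = 69.
t* = t_{0.025, 69} = 1.994945.
Margin = t* × SE = 1.994945 × 0.027 = 0.05386.
CI: -0.083 ± 0.05386 → (-0.137, -0.029).

(-0.137, -0.029)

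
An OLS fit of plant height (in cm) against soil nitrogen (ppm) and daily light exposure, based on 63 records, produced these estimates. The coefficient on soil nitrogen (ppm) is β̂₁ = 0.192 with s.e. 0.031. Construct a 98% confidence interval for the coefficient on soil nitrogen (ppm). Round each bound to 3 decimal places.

(0.118, 0.266)

df = n − k − 1 = 63 − 2 − 1 = 60.
t* = t_{0.01, 60} = 2.390119.
Margin = t* × SE = 2.390119 × 0.031 = 0.07409.
CI: 0.192 ± 0.07409 → (0.118, 0.266).
With 98% confidence, each one-unit increase in soil nitrogen (ppm) is associated with a change of between 0.118 and 0.266 cm in plant height, holding the other predictors fixed.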